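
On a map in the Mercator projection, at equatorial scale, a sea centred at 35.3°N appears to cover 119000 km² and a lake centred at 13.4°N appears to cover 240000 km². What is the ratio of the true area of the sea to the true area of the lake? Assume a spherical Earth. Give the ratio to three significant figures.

On Mercator the areal scale is sec²φ, so true area = apparent × cos²φ.
True area of sea: 119000 × cos²(35.3°) = 119000 × 0.6661 = 79260 km².
True area of lake: 240000 × cos²(13.4°) = 240000 × 0.9463 = 227100 km².
Ratio = 79260 / 227100 ≈ 0.349.

0.349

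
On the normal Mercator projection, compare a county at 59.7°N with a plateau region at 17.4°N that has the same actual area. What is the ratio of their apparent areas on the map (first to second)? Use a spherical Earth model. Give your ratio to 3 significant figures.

On Mercator, area is exaggerated by sec²φ = 1/cos²φ.
At 59.7°: sec²(59.7°) = 1/0.5045² = 3.929.
At 17.4°: sec²(17.4°) = 1/0.9542² = 1.098.
Ratio = 3.929/1.098 = cos²(17.4°)/cos²(59.7°) ≈ 3.58.

3.58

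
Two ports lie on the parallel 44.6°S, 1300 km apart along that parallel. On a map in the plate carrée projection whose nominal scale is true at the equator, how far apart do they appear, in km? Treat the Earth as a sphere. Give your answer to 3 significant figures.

1830 km

In the plate carrée (x = Rλ, y = Rφ), meridians are true-scale (h = 1) and parallels are stretched by k = sec φ.
Along the parallel, k = sec 44.6° = 1/0.7120 = 1.404.
Map distance = 1300 × 1.404 ≈ 1830 km.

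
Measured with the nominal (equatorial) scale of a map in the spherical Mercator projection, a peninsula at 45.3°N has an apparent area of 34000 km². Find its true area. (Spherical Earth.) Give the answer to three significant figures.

Mercator is conformal, so the point scale is isotropic: h = k = sec φ = 1/cos φ.
Areal scale = k² = sec²φ = 1/cos²(45.3°) = 1/0.7034² = 2.021.
True area = apparent / (areal scale) = 34000 / 2.021 ≈ 16800 km².

16800 km²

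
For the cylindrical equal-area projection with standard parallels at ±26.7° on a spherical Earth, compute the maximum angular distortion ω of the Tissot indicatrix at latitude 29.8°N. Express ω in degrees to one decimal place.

3.3°

For cylindrical equal-area with standard parallel φ₀, h = cos φ / cos φ₀ and k = cos φ₀ / cos φ, so h·k = 1.
At 29.8°: h = 0.9713, k = 1.030; principal scales a = 1.030, b = 0.9713.
sin(ω/2) = (a − b)/(a + b) = 0.05817/2.001 = 0.02907, so ω = 2 arcsin(0.02907) ≈ 3.3°.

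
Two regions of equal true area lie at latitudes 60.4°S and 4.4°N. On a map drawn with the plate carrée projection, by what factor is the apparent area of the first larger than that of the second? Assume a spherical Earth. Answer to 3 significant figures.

Plate carrée maps x = Rλ, y = Rφ. The meridian scale is h = 1 and the parallel scale is k = 1/cos φ = sec φ.
Areal scale at 60.4°: h·k = 1.000 × 2.025 = 2.025.
Areal scale at 4.4°: h·k = 1.000 × 1.003 = 1.003.
Ratio = 2.025/1.003 ≈ 2.02.

2.02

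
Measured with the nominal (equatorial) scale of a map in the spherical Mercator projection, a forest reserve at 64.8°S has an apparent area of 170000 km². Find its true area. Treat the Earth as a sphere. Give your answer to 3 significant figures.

30800 km²

Mercator is conformal, so the point scale is isotropic: h = k = sec φ = 1/cos φ.
Areal scale = k² = sec²φ = 1/cos²(64.8°) = 1/0.4258² = 5.516.
True area = apparent / (areal scale) = 170000 / 5.516 ≈ 30800 km².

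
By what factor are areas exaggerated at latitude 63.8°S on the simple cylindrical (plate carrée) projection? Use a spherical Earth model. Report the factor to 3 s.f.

For the equirectangular projection with φ₀ = 0 (plate carrée), h = 1 along meridians and k = sec φ along parallels.
Areal scale = h·k = 1 × sec φ; at 63.8°, h = 1.000, k = 2.265, so h·k = 2.265.

2.26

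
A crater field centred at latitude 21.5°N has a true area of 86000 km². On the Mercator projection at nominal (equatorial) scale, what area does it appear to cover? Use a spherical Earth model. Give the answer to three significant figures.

99300 km²

Mercator is conformal, so the point scale is isotropic: h = k = sec φ = 1/cos φ.
Areal scale = k² = sec²φ = 1/cos²(21.5°) = 1/0.9304² = 1.155.
Apparent area = 86000 × 1.155 ≈ 99300 km².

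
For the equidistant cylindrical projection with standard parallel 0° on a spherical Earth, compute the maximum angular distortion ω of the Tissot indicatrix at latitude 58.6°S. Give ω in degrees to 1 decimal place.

36.7°

For the equirectangular projection with φ₀ = 0 (plate carrée), h = 1 along meridians and k = sec φ along parallels.
At 58.6°: h = 1.000, k = 1.919; principal scales a = 1.919, b = 1.000.
sin(ω/2) = (a − b)/(a + b) = 0.9194/2.919 = 0.3149, so ω = 2 arcsin(0.3149) ≈ 36.7°.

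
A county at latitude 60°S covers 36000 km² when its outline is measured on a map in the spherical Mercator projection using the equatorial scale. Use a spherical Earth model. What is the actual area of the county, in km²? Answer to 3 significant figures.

Mercator is conformal, so the point scale is isotropic: h = k = sec φ = 1/cos φ.
Areal scale = k² = sec²φ = 1/cos²(60°) = 1/0.5000² = 4.000.
True area = apparent / (areal scale) = 36000 / 4.000 ≈ 9000 km².

9000 km²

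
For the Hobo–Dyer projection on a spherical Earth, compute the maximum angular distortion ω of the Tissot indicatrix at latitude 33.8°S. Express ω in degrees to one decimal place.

The Hobo–Dyer projection is cylindrical equal-area with φ₀ = 37.5°. For cylindrical equal-area with standard parallel φ₀, h = cos φ / cos φ₀ and k = cos φ₀ / cos φ, so h·k = 1.
At 33.8°: h = 1.047, k = 0.9547; principal scales a = 1.047, b = 0.9547.
sin(ω/2) = (a − b)/(a + b) = 0.09272/2.002 = 0.04631, so ω = 2 arcsin(0.04631) ≈ 5.3°.

5.3°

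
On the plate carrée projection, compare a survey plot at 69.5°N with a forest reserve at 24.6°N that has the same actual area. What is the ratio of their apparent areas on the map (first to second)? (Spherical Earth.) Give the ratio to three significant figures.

2.60

In the plate carrée (x = Rλ, y = Rφ), meridians are true-scale (h = 1) and parallels are stretched by k = sec φ.
Areal scale at 69.5°: h·k = 1.000 × 2.855 = 2.855.
Areal scale at 24.6°: h·k = 1.000 × 1.100 = 1.100.
Ratio = 2.855/1.100 ≈ 2.60.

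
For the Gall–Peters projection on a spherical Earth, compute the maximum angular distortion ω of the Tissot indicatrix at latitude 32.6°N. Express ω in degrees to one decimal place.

Gall–Peters is a cylindrical equal-area projection with standard parallels at ±45°. A cylindrical equal-area projection with standard parallel φ₀ has meridian scale h = cos φ / cos φ₀ and parallel scale k = cos φ₀ / cos φ (so areas are preserved, h·k = 1).
At 32.6°: h = 1.191, k = 0.8393; principal scales a = 1.191, b = 0.8393.
sin(ω/2) = (a − b)/(a + b) = 0.3521/2.031 = 0.1734, so ω = 2 arcsin(0.1734) ≈ 20.0°.

20.0°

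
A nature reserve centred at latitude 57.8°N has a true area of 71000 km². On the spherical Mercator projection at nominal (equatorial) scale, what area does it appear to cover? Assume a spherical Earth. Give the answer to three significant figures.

250000 km²

For Mercator, h = k = sec φ (a conformal cylindrical projection has a single point scale, 1/cos φ).
Areal scale = k² = sec²φ = 1/cos²(57.8°) = 1/0.5329² = 3.522.
Apparent area = 71000 × 3.522 ≈ 250000 km².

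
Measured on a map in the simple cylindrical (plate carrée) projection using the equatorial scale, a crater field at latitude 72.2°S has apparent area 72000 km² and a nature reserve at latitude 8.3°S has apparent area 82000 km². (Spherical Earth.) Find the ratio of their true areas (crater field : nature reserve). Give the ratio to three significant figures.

Plate carrée has h = 1 and k = sec φ, giving areal scale sec φ; true area = (apparent area) · cos φ.
True area of crater field: 72000 × cos(72.2°) = 72000 × 0.3057 = 22010 km².
True area of nature reserve: 82000 × cos(8.3°) = 82000 × 0.9895 = 81140 km².
Ratio = 22010 / 81140 ≈ 0.271.

0.271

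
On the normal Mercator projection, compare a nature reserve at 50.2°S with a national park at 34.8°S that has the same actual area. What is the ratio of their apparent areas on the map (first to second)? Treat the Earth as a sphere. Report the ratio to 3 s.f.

On Mercator, area is exaggerated by sec²φ = 1/cos²φ.
At 50.2°: sec²(50.2°) = 1/0.6401² = 2.441.
At 34.8°: sec²(34.8°) = 1/0.8211² = 1.483.
Ratio = 2.441/1.483 = cos²(34.8°)/cos²(50.2°) ≈ 1.65.

1.65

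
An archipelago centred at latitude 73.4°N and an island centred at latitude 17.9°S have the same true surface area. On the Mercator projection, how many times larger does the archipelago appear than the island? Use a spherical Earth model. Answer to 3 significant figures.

11.1

On Mercator, area is exaggerated by sec²φ = 1/cos²φ.
At 73.4°: sec²(73.4°) = 1/0.2857² = 12.25.
At 17.9°: sec²(17.9°) = 1/0.9516² = 1.104.
Ratio = 12.25/1.104 = cos²(17.9°)/cos²(73.4°) ≈ 11.1.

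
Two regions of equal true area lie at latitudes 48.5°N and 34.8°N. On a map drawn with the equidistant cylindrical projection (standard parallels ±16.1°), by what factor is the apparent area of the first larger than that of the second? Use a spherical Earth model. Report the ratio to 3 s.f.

In the equirectangular projection with standard parallel φ₀ = 16.1° (x = Rλ cos φ₀, y = Rφ), meridians are true-scale (h = 1) and the parallel scale is k = cos φ₀ / cos φ.
Areal scale at 48.5°: h·k = 1.000 × 1.450 = 1.450.
Areal scale at 34.8°: h·k = 1.000 × 1.170 = 1.170.
Ratio = 1.450/1.170 ≈ 1.24.

1.24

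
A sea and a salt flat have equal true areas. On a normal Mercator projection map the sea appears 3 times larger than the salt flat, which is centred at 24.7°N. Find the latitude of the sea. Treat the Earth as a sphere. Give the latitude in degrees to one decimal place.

58.4°

For equal true areas on Mercator, apparent areas scale as sec²φ, so the ratio is cos²φ₂ / cos²φ₁.
cos²φ₂ / cos²φ₁ = 3  ⇒  cos φ₁ = cos 24.7° / √3 = 0.9085/1.732 = 0.5245.
φ₁ = arccos(0.5245) ≈ 58.4°.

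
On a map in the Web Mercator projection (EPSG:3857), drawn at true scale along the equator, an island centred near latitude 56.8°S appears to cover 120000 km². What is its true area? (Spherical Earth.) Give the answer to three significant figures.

36000 km²

For Mercator, h = k = sec φ (a conformal cylindrical projection has a single point scale, 1/cos φ).
Areal scale = k² = sec²φ = 1/cos²(56.8°) = 1/0.5476² = 3.335.
True area = apparent / (areal scale) = 120000 / 3.335 ≈ 36000 km².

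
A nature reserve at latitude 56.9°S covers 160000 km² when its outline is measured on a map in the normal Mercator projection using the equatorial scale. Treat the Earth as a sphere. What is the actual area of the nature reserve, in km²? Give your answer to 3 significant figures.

Mercator is conformal, so the point scale is isotropic: h = k = sec φ = 1/cos φ.
Areal scale = k² = sec²φ = 1/cos²(56.9°) = 1/0.5461² = 3.353.
True area = apparent / (areal scale) = 160000 / 3.353 ≈ 47700 km².

47700 km²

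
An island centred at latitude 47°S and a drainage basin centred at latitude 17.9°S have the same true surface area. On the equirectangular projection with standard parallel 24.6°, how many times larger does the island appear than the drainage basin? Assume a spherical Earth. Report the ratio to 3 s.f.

1.40

With standard parallel φ₀ = 24.6°, the equirectangular projection gives x = Rλ cos φ₀, y = Rφ, so h = 1 and k = cos 24.6° / cos φ.
Areal scale at 47°: h·k = 1.000 × 1.333 = 1.333.
Areal scale at 17.9°: h·k = 1.000 × 0.9555 = 0.9555.
Ratio = 1.333/0.9555 ≈ 1.40.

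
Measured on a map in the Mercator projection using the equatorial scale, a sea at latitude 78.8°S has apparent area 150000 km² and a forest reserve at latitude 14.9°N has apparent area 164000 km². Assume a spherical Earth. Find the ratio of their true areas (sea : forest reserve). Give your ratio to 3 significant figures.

0.0369

Mercator's areal exaggeration is sec²φ; hence true area = (apparent area) · cos²φ.
True area of sea: 150000 × cos²(78.8°) = 150000 × 0.03773 = 5659 km².
True area of forest reserve: 164000 × cos²(14.9°) = 164000 × 0.9339 = 153200 km².
Ratio = 5659 / 153200 ≈ 0.0369.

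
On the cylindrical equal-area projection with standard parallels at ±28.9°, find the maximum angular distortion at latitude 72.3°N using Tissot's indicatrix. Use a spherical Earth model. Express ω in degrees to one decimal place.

103.4°

A cylindrical equal-area projection with standard parallel φ₀ has meridian scale h = cos φ / cos φ₀ and parallel scale k = cos φ₀ / cos φ (so areas are preserved, h·k = 1).
At 72.3°: h = 0.3473, k = 2.880; principal scales a = 2.880, b = 0.3473.
sin(ω/2) = (a − b)/(a + b) = 2.532/3.227 = 0.7848, so ω = 2 arcsin(0.7848) ≈ 103.4°.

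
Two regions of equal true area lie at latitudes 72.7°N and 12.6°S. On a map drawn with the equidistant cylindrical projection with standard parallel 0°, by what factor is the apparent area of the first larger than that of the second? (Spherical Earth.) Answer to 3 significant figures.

In the plate carrée (x = Rλ, y = Rφ), meridians are true-scale (h = 1) and parallels are stretched by k = sec φ.
Areal scale at 72.7°: h·k = 1.000 × 3.363 = 3.363.
Areal scale at 12.6°: h·k = 1.000 × 1.025 = 1.025.
Ratio = 3.363/1.025 ≈ 3.28.

3.28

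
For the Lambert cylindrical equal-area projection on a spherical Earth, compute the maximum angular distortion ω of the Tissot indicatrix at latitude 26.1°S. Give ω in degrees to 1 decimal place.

12.3°

The Lambert cylindrical equal-area projection is the cylindrical equal-area projection with its standard parallel at the equator (φ₀ = 0). A cylindrical equal-area projection with standard parallel φ₀ has meridian scale h = cos φ / cos φ₀ and parallel scale k = cos φ₀ / cos φ (so areas are preserved, h·k = 1).
At 26.1°: h = 0.8980, k = 1.114; principal scales a = 1.114, b = 0.8980.
sin(ω/2) = (a − b)/(a + b) = 0.2155/2.012 = 0.1071, so ω = 2 arcsin(0.1071) ≈ 12.3°.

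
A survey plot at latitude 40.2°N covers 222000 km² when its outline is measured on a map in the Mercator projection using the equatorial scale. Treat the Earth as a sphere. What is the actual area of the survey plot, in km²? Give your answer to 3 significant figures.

130000 km²

Mercator is conformal, so the point scale is isotropic: h = k = sec φ = 1/cos φ.
Areal scale = k² = sec²φ = 1/cos²(40.2°) = 1/0.7638² = 1.714.
True area = apparent / (areal scale) = 222000 / 1.714 ≈ 130000 km².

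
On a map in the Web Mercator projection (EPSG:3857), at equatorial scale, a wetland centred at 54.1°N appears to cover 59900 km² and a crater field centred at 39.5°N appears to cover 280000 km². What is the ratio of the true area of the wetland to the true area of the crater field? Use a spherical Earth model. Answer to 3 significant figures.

On Mercator the areal scale is sec²φ, so true area = apparent × cos²φ.
True area of wetland: 59900 × cos²(54.1°) = 59900 × 0.3438 = 20600 km².
True area of crater field: 280000 × cos²(39.5°) = 280000 × 0.5954 = 166700 km².
Ratio = 20600 / 166700 ≈ 0.124.

0.124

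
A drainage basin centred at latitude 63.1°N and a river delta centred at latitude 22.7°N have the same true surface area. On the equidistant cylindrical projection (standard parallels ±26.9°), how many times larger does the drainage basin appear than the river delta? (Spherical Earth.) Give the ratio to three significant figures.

In the equirectangular projection with standard parallel φ₀ = 26.9° (x = Rλ cos φ₀, y = Rφ), meridians are true-scale (h = 1) and the parallel scale is k = cos φ₀ / cos φ.
Areal scale at 63.1°: h·k = 1.000 × 1.971 = 1.971.
Areal scale at 22.7°: h·k = 1.000 × 0.9667 = 0.9667.
Ratio = 1.971/0.9667 ≈ 2.04.

2.04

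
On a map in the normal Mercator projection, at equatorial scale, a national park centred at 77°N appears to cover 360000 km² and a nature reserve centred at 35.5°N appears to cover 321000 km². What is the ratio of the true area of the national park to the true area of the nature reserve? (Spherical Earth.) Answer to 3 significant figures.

0.0856

On Mercator the areal scale is sec²φ, so true area = apparent × cos²φ.
True area of national park: 360000 × cos²(77°) = 360000 × 0.05060 = 18220 km².
True area of nature reserve: 321000 × cos²(35.5°) = 321000 × 0.6628 = 212800 km².
Ratio = 18220 / 212800 ≈ 0.0856.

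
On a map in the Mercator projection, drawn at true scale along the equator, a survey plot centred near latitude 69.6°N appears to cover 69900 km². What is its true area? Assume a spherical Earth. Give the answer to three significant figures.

The Mercator projection is conformal; its linear scale factor is the same in every direction and equals sec φ = 1/cos φ.
Areal scale = k² = sec²φ = 1/cos²(69.6°) = 1/0.3486² = 8.230.
True area = apparent / (areal scale) = 69900 / 8.230 ≈ 8490 km².

8490 km²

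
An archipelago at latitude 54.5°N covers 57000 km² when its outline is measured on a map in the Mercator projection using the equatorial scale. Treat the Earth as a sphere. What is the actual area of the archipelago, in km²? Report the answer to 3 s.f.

19200 km²

For Mercator, h = k = sec φ (a conformal cylindrical projection has a single point scale, 1/cos φ).
Areal scale = k² = sec²φ = 1/cos²(54.5°) = 1/0.5807² = 2.965.
True area = apparent / (areal scale) = 57000 / 2.965 ≈ 19200 km².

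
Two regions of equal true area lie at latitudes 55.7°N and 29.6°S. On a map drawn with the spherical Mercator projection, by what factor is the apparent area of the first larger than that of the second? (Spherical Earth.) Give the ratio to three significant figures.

2.38

On Mercator, area is exaggerated by sec²φ = 1/cos²φ.
At 55.7°: sec²(55.7°) = 1/0.5635² = 3.149.
At 29.6°: sec²(29.6°) = 1/0.8695² = 1.323.
Ratio = 3.149/1.323 = cos²(29.6°)/cos²(55.7°) ≈ 2.38.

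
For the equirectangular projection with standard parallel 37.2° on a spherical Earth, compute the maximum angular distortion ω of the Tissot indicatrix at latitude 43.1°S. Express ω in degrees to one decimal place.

5.0°

In the equirectangular projection with standard parallel φ₀ = 37.2° (x = Rλ cos φ₀, y = Rφ), meridians are true-scale (h = 1) and the parallel scale is k = cos φ₀ / cos φ.
At 43.1°: h = 1.000, k = 1.091; principal scales a = 1.091, b = 1.000.
sin(ω/2) = (a − b)/(a + b) = 0.09089/2.091 = 0.04347, so ω = 2 arcsin(0.04347) ≈ 5.0°.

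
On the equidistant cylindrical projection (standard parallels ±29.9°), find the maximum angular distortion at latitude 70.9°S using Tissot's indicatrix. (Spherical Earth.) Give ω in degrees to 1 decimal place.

The equidistant cylindrical projection with φ₀ = 29.9° has h = 1 (meridians true) and k = cos φ₀ / cos φ along parallels.
At 70.9°: h = 1.000, k = 2.649; principal scales a = 2.649, b = 1.000.
sin(ω/2) = (a − b)/(a + b) = 1.649/3.649 = 0.4519, so ω = 2 arcsin(0.4519) ≈ 53.7°.

53.7°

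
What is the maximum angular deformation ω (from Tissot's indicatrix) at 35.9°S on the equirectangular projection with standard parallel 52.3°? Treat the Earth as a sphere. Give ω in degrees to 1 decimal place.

The equidistant cylindrical projection with φ₀ = 52.3° has h = 1 (meridians true) and k = cos φ₀ / cos φ along parallels.
At 35.9°: h = 1.000, k = 0.7549; principal scales a = 1.000, b = 0.7549.
sin(ω/2) = (a − b)/(a + b) = 0.2451/1.755 = 0.1396, so ω = 2 arcsin(0.1396) ≈ 16.1°.

16.1°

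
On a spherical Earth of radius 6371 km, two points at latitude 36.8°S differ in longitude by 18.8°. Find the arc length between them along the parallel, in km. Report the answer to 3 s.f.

1670 km

Arc length along a parallel = R cos φ · Δλ (with Δλ in radians).
= 6371 × cos 36.8° × (18.8° × π/180) = 6371 × 0.8007 × 0.3281 ≈ 1670 km.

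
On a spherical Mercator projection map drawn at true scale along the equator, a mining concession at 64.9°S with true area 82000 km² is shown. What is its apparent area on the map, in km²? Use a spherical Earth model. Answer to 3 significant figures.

Mercator is conformal, so the point scale is isotropic: h = k = sec φ = 1/cos φ.
Areal scale = k² = sec²φ = 1/cos²(64.9°) = 1/0.4242² = 5.557.
Apparent area = 82000 × 5.557 ≈ 456000 km².

456000 km²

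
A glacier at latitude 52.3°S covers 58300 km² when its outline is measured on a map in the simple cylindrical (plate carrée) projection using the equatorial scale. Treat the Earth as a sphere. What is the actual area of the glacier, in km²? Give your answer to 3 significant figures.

Plate carrée maps x = Rλ, y = Rφ. The meridian scale is h = 1 and the parallel scale is k = 1/cos φ = sec φ.
Areal scale = h·k = 1 × sec φ; at 52.3°, h = 1.000, k = 1.635, so h·k = 1.635.
True area = apparent / (areal scale) = 58300 / 1.635 ≈ 35700 km².

35700 km²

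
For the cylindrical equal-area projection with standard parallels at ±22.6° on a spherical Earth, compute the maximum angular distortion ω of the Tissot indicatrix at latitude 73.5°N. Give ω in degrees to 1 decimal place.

111.6°

For cylindrical equal-area with standard parallel φ₀, h = cos φ / cos φ₀ and k = cos φ₀ / cos φ, so h·k = 1.
At 73.5°: h = 0.3076, k = 3.251; principal scales a = 3.251, b = 0.3076.
sin(ω/2) = (a − b)/(a + b) = 2.943/3.558 = 0.8271, so ω = 2 arcsin(0.8271) ≈ 111.6°.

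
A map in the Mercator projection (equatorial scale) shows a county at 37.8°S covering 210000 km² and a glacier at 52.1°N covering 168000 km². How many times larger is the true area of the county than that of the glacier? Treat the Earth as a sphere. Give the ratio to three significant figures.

2.07

On Mercator the areal scale is sec²φ, so true area = apparent × cos²φ.
True area of county: 210000 × cos²(37.8°) = 210000 × 0.6243 = 131100 km².
True area of glacier: 168000 × cos²(52.1°) = 168000 × 0.3773 = 63390 km².
Ratio = 131100 / 63390 ≈ 2.07.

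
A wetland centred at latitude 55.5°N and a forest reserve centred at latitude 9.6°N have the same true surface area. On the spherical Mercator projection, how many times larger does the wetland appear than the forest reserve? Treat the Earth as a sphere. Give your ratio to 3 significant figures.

Mercator is conformal with k = sec φ, so areal scale = k² = sec²φ.
At 55.5°: sec²(55.5°) = 1/0.5664² = 3.117.
At 9.6°: sec²(9.6°) = 1/0.9860² = 1.029.
Ratio = 3.117/1.029 = cos²(9.6°)/cos²(55.5°) ≈ 3.03.

3.03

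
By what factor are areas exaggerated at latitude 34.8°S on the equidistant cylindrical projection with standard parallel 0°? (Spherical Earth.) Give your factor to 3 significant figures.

1.22

For the equirectangular projection with φ₀ = 0 (plate carrée), h = 1 along meridians and k = sec φ along parallels.
Areal scale = h·k = 1 × sec φ; at 34.8°, h = 1.000, k = 1.218, so h·k = 1.218.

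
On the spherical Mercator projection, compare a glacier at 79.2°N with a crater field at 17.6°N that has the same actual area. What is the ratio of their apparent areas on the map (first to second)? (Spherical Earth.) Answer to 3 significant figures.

Mercator is conformal with k = sec φ, so areal scale = k² = sec²φ.
At 79.2°: sec²(79.2°) = 1/0.1874² = 28.48.
At 17.6°: sec²(17.6°) = 1/0.9532² = 1.101.
Ratio = 28.48/1.101 = cos²(17.6°)/cos²(79.2°) ≈ 25.9.

25.9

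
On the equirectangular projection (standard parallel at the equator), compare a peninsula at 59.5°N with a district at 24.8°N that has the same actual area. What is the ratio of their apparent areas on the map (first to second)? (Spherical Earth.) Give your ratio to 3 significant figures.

Plate carrée maps x = Rλ, y = Rφ. The meridian scale is h = 1 and the parallel scale is k = 1/cos φ = sec φ.
Areal scale at 59.5°: h·k = 1.000 × 1.970 = 1.970.
Areal scale at 24.8°: h·k = 1.000 × 1.102 = 1.102.
Ratio = 1.970/1.102 ≈ 1.79.

1.79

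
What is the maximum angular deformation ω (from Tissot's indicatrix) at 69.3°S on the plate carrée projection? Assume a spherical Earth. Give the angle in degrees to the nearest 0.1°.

In the plate carrée (x = Rλ, y = Rφ), meridians are true-scale (h = 1) and parallels are stretched by k = sec φ.
At 69.3°: h = 1.000, k = 2.829; principal scales a = 2.829, b = 1.000.
sin(ω/2) = (a − b)/(a + b) = 1.829/3.829 = 0.4777, so ω = 2 arcsin(0.4777) ≈ 57.1°.

57.1°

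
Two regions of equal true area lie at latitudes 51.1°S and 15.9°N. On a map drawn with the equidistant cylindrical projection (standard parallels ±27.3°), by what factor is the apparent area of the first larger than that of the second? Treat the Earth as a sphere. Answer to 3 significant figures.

1.53

The equidistant cylindrical projection with φ₀ = 27.3° has h = 1 (meridians true) and k = cos φ₀ / cos φ along parallels.
Areal scale at 51.1°: h·k = 1.000 × 1.415 = 1.415.
Areal scale at 15.9°: h·k = 1.000 × 0.9240 = 0.9240.
Ratio = 1.415/0.9240 ≈ 1.53.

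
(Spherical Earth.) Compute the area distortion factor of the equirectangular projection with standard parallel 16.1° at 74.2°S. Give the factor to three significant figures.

In the equirectangular projection with standard parallel φ₀ = 16.1° (x = Rλ cos φ₀, y = Rφ), meridians are true-scale (h = 1) and the parallel scale is k = cos φ₀ / cos φ.
Areal scale = h·k = 1 × cos φ₀ / cos φ; at 74.2°, h = 1.000, k = 3.529, so h·k = 3.529.

3.53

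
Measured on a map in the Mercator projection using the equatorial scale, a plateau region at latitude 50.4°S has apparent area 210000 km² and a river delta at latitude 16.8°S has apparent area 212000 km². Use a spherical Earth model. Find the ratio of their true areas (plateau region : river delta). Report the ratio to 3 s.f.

On Mercator the areal scale is sec²φ, so true area = apparent × cos²φ.
True area of plateau region: 210000 × cos²(50.4°) = 210000 × 0.4063 = 85320 km².
True area of river delta: 212000 × cos²(16.8°) = 212000 × 0.9165 = 194300 km².
Ratio = 85320 / 194300 ≈ 0.439.

0.439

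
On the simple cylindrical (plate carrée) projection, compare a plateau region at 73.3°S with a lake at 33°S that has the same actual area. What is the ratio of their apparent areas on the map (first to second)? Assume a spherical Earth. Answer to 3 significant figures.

2.92

For the equirectangular projection with φ₀ = 0 (plate carrée), h = 1 along meridians and k = sec φ along parallels.
Areal scale at 73.3°: h·k = 1.000 × 3.480 = 3.480.
Areal scale at 33°: h·k = 1.000 × 1.192 = 1.192.
Ratio = 3.480/1.192 ≈ 2.92.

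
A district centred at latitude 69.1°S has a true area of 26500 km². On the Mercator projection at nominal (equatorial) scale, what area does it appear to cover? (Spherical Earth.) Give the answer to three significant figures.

208000 km²

Mercator is conformal, so the point scale is isotropic: h = k = sec φ = 1/cos φ.
Areal scale = k² = sec²φ = 1/cos²(69.1°) = 1/0.3567² = 7.858.
Apparent area = 26500 × 7.858 ≈ 208000 km².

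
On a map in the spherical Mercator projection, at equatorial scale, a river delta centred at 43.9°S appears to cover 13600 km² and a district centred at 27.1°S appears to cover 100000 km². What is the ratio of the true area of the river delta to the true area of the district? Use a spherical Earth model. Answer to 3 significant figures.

0.0891

On Mercator the areal scale is sec²φ, so true area = apparent × cos²φ.
True area of river delta: 13600 × cos²(43.9°) = 13600 × 0.5192 = 7061 km².
True area of district: 100000 × cos²(27.1°) = 100000 × 0.7925 = 79250 km².
Ratio = 7061 / 79250 ≈ 0.0891.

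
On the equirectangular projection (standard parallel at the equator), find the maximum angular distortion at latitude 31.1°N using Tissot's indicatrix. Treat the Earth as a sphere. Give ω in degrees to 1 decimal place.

8.9°

Plate carrée maps x = Rλ, y = Rφ. The meridian scale is h = 1 and the parallel scale is k = 1/cos φ = sec φ.
At 31.1°: h = 1.000, k = 1.168; principal scales a = 1.168, b = 1.000.
sin(ω/2) = (a − b)/(a + b) = 0.1679/2.168 = 0.07743, so ω = 2 arcsin(0.07743) ≈ 8.9°.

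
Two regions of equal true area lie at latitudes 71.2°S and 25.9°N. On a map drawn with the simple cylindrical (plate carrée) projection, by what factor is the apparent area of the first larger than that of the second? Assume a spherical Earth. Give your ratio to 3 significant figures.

Plate carrée maps x = Rλ, y = Rφ. The meridian scale is h = 1 and the parallel scale is k = 1/cos φ = sec φ.
Areal scale at 71.2°: h·k = 1.000 × 3.103 = 3.103.
Areal scale at 25.9°: h·k = 1.000 × 1.112 = 1.112.
Ratio = 3.103/1.112 ≈ 2.79.

2.79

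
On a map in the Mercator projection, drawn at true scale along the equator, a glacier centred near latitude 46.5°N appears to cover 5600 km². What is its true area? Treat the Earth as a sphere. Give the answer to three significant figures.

For Mercator, h = k = sec φ (a conformal cylindrical projection has a single point scale, 1/cos φ).
Areal scale = k² = sec²φ = 1/cos²(46.5°) = 1/0.6884² = 2.110.
True area = apparent / (areal scale) = 5600 / 2.110 ≈ 2650 km².

2650 km²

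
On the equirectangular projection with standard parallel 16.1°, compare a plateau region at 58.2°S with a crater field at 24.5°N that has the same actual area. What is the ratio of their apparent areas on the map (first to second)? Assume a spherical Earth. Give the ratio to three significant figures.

With standard parallel φ₀ = 16.1°, the equirectangular projection gives x = Rλ cos φ₀, y = Rφ, so h = 1 and k = cos 16.1° / cos φ.
Areal scale at 58.2°: h·k = 1.000 × 1.823 = 1.823.
Areal scale at 24.5°: h·k = 1.000 × 1.056 = 1.056.
Ratio = 1.823/1.056 ≈ 1.73.

1.73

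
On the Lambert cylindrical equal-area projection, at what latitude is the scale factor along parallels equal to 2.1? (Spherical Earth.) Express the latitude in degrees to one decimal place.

The Lambert cylindrical equal-area projection is the cylindrical equal-area projection with its standard parallel at the equator (φ₀ = 0). For cylindrical equal-area with standard parallel φ₀, h = cos φ / cos φ₀ and k = cos φ₀ / cos φ, so h·k = 1.
k = cos φ₀ / cos φ = 2.1  ⇒  cos φ = cos 0° / 2.1 = 0.4762.
φ = arccos(0.4762) ≈ 61.6°.

61.6°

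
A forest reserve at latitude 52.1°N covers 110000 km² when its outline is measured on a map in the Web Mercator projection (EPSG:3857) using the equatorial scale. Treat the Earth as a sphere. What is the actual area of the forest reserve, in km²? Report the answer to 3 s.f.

41500 km²

Mercator is conformal, so the point scale is isotropic: h = k = sec φ = 1/cos φ.
Areal scale = k² = sec²φ = 1/cos²(52.1°) = 1/0.6143² = 2.650.
True area = apparent / (areal scale) = 110000 / 2.650 ≈ 41500 km².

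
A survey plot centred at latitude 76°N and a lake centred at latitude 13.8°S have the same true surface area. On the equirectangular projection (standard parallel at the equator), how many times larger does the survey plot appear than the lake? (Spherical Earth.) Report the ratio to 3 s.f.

In the plate carrée (x = Rλ, y = Rφ), meridians are true-scale (h = 1) and parallels are stretched by k = sec φ.
Areal scale at 76°: h·k = 1.000 × 4.134 = 4.134.
Areal scale at 13.8°: h·k = 1.000 × 1.030 = 1.030.
Ratio = 4.134/1.030 ≈ 4.01.

4.01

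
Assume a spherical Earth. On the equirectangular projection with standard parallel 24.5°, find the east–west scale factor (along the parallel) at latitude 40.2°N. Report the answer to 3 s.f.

With standard parallel φ₀ = 24.5°, the equirectangular projection gives x = Rλ cos φ₀, y = Rφ, so h = 1 and k = cos 24.5° / cos φ.
k = cos 24.5° / cos 40.2° = 0.9100/0.7638 = 1.191.

1.19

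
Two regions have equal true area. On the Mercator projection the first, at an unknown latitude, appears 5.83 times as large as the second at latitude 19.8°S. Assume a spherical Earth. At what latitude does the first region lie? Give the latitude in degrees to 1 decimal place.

67.1°

Mercator areal scale is sec²φ, so apparent-area ratio = sec²φ₁ / sec²φ₂ = cos²φ₂ / cos²φ₁.
cos²φ₂ / cos²φ₁ = 5.83  ⇒  cos φ₁ = cos 19.8° / √5.83 = 0.9409/2.415 = 0.3897.
φ₁ = arccos(0.3897) ≈ 67.1°.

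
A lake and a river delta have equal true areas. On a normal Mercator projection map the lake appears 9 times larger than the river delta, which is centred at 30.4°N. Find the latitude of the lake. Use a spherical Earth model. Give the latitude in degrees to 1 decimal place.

73.3°

Mercator areal scale is sec²φ, so apparent-area ratio = sec²φ₁ / sec²φ₂ = cos²φ₂ / cos²φ₁.
cos²φ₂ / cos²φ₁ = 9  ⇒  cos φ₁ = cos 30.4° / √9 = 0.8625/3.000 = 0.2875.
φ₁ = arccos(0.2875) ≈ 73.3°.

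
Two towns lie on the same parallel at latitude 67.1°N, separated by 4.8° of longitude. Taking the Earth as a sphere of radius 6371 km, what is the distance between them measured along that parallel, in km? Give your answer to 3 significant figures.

Arc length along a parallel = R cos φ · Δλ (with Δλ in radians).
= 6371 × cos 67.1° × (4.8° × π/180) = 6371 × 0.3891 × 0.08378 ≈ 208 km.

208 km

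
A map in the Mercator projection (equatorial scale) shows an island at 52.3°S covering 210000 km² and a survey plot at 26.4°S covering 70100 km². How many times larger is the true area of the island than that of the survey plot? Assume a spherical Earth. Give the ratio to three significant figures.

On Mercator the areal scale is sec²φ, so true area = apparent × cos²φ.
True area of island: 210000 × cos²(52.3°) = 210000 × 0.3740 = 78530 km².
True area of survey plot: 70100 × cos²(26.4°) = 70100 × 0.8023 = 56240 km².
Ratio = 78530 / 56240 ≈ 1.40.

1.40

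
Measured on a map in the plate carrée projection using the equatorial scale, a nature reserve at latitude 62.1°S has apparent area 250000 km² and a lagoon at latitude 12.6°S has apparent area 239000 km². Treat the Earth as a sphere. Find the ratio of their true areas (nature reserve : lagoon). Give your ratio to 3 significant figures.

On the plate carrée, areal scale = h·k = 1 × sec φ, so true area = apparent × cos φ.
True area of nature reserve: 250000 × cos(62.1°) = 250000 × 0.4679 = 117000 km².
True area of lagoon: 239000 × cos(12.6°) = 239000 × 0.9759 = 233200 km².
Ratio = 117000 / 233200 ≈ 0.502.

0.502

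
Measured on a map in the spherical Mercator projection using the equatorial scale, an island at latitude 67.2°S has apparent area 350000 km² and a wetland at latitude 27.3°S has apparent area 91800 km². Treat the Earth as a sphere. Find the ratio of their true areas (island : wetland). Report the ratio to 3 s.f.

0.725

Since Mercator area scale is 1/cos²φ, the true area equals the apparent area multiplied by cos²φ.
True area of island: 350000 × cos²(67.2°) = 350000 × 0.1502 = 52560 km².
True area of wetland: 91800 × cos²(27.3°) = 91800 × 0.7896 = 72490 km².
Ratio = 52560 / 72490 ≈ 0.725.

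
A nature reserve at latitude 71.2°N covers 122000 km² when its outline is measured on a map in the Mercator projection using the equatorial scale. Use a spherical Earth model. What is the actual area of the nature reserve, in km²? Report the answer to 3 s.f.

12700 km²

For Mercator, h = k = sec φ (a conformal cylindrical projection has a single point scale, 1/cos φ).
Areal scale = k² = sec²φ = 1/cos²(71.2°) = 1/0.3223² = 9.629.
True area = apparent / (areal scale) = 122000 / 9.629 ≈ 12700 km².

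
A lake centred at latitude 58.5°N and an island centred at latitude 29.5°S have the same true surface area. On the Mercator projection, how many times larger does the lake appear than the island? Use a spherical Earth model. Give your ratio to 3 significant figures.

2.77

On Mercator, area is exaggerated by sec²φ = 1/cos²φ.
At 58.5°: sec²(58.5°) = 1/0.5225² = 3.663.
At 29.5°: sec²(29.5°) = 1/0.8704² = 1.320.
Ratio = 3.663/1.320 = cos²(29.5°)/cos²(58.5°) ≈ 2.77.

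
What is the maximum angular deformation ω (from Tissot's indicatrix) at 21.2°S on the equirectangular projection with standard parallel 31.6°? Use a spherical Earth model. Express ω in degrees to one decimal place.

With standard parallel φ₀ = 31.6°, the equirectangular projection gives x = Rλ cos φ₀, y = Rφ, so h = 1 and k = cos 31.6° / cos φ.
At 21.2°: h = 1.000, k = 0.9136; principal scales a = 1.000, b = 0.9136.
sin(ω/2) = (a − b)/(a + b) = 0.08645/1.914 = 0.04518, so ω = 2 arcsin(0.04518) ≈ 5.2°.

5.2°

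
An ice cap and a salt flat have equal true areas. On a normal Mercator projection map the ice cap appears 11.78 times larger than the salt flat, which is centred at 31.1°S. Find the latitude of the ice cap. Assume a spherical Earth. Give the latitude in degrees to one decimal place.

For equal true areas on Mercator, apparent areas scale as sec²φ, so the ratio is cos²φ₂ / cos²φ₁.
cos²φ₂ / cos²φ₁ = 11.78  ⇒  cos φ₁ = cos 31.1° / √11.78 = 0.8563/3.432 = 0.2495.
φ₁ = arccos(0.2495) ≈ 75.6°.

75.6°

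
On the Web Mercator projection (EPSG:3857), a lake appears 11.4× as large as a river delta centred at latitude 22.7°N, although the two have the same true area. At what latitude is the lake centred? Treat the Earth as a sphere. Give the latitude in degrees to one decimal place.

74.1°

Mercator areal scale is sec²φ, so apparent-area ratio = sec²φ₁ / sec²φ₂ = cos²φ₂ / cos²φ₁.
cos²φ₂ / cos²φ₁ = 11.4  ⇒  cos φ₁ = cos 22.7° / √11.4 = 0.9225/3.376 = 0.2732.
φ₁ = arccos(0.2732) ≈ 74.1°.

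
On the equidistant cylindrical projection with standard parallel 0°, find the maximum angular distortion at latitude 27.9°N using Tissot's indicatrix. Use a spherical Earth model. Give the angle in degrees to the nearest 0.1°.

In the plate carrée (x = Rλ, y = Rφ), meridians are true-scale (h = 1) and parallels are stretched by k = sec φ.
At 27.9°: h = 1.000, k = 1.132; principal scales a = 1.132, b = 1.000.
sin(ω/2) = (a − b)/(a + b) = 0.1315/2.132 = 0.06170, so ω = 2 arcsin(0.06170) ≈ 7.1°.

7.1°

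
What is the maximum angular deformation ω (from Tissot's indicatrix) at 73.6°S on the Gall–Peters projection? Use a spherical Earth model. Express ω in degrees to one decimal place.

92.9°

The Gall–Peters projection is cylindrical equal-area with φ₀ = 45°. Cylindrical equal-area (φ₀ = 45°): h = cos φ / cos 45° along meridians, k = cos 45° / cos φ along parallels; h·k = 1.
At 73.6°: h = 0.3993, k = 2.504; principal scales a = 2.504, b = 0.3993.
sin(ω/2) = (a − b)/(a + b) = 2.105/2.904 = 0.7250, so ω = 2 arcsin(0.7250) ≈ 92.9°.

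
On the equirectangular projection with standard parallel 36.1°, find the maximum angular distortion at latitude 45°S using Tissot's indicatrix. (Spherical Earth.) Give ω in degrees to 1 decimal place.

The equidistant cylindrical projection with φ₀ = 36.1° has h = 1 (meridians true) and k = cos φ₀ / cos φ along parallels.
At 45°: h = 1.000, k = 1.143; principal scales a = 1.143, b = 1.000.
sin(ω/2) = (a − b)/(a + b) = 0.1427/2.143 = 0.06659, so ω = 2 arcsin(0.06659) ≈ 7.6°.

7.6°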